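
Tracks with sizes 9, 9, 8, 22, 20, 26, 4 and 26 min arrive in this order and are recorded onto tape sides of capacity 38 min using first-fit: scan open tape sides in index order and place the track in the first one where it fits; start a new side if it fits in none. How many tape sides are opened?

5

  9 → side 1 (new)  [load 9/38]
  9 → side 1  [load 18/38]
  8 → side 1  [load 26/38]
  22 → side 2 (new)  [load 22/38]
  20 → side 3 (new)  [load 20/38]
  26 → side 4 (new)  [load 26/38]
  4 → side 1  [load 30/38]
  26 → side 5 (new)  [load 26/38]
5 tape sides opened.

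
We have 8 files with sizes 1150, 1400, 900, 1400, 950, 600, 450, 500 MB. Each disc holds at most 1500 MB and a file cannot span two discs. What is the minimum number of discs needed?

6

Total = 1400 + 1400 + 1150 + 950 + 900 + 600 + 500 + 450 = 7350 MB.
Lower bound: ⌈7350/1500⌉ = 5 discs.
A packing using 6 discs:
  disc 1: 1400 = 1400
  disc 2: 1400 = 1400
  disc 3: 1150 = 1150
  disc 4: 950 + 500 = 1450
  disc 5: 900 + 600 = 1500
  disc 6: 450 = 450
No arrangement into 5 discs stays within capacity, so 6 is optimal.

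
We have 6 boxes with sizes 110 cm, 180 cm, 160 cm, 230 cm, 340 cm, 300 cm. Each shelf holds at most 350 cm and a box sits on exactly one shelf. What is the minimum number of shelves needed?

4

Total = 340 + 300 + 230 + 180 + 160 + 110 = 1320 cm.
Lower bound: ⌈1320/350⌉ = 4 shelves.
A packing using 4 shelves:
  shelf 1: 340 = 340
  shelf 2: 300 = 300
  shelf 3: 230 + 110 = 340
  shelf 4: 180 + 160 = 340
This matches the lower bound, so 4 is optimal.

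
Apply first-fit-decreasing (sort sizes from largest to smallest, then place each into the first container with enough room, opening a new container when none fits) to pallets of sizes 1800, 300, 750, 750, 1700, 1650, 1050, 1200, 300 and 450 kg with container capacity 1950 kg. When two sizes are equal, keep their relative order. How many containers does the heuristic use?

Sorted descending: 1800, 1700, 1650, 1200, 1050, 750, 750, 450, 300, 300.
  1800 → container 1 (new)  [load 1800/1950]
  1700 → container 2 (new)  [load 1700/1950]
  1650 → container 3 (new)  [load 1650/1950]
  1200 → container 4 (new)  [load 1200/1950]
  1050 → container 5 (new)  [load 1050/1950]
  750 → container 4  [load 1950/1950]
  750 → container 5  [load 1800/1950]
  450 → container 6 (new)  [load 450/1950]
  300 → container 3  [load 1950/1950]
  300 → container 6  [load 750/1950]
6 containers opened.

6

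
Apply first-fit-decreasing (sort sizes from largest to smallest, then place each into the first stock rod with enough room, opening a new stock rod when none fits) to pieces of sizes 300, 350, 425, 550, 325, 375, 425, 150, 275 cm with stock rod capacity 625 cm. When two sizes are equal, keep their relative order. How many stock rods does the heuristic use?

Sorted descending: 550, 425, 425, 375, 350, 325, 300, 275, 150.
  550 → stock rod 1 (new)  [load 550/625]
  425 → stock rod 2 (new)  [load 425/625]
  425 → stock rod 3 (new)  [load 425/625]
  375 → stock rod 4 (new)  [load 375/625]
  350 → stock rod 5 (new)  [load 350/625]
  325 → stock rod 6 (new)  [load 325/625]
  300 → stock rod 6  [load 625/625]
  275 → stock rod 5  [load 625/625]
  150 → stock rod 2  [load 575/625]
6 stock rods opened.

6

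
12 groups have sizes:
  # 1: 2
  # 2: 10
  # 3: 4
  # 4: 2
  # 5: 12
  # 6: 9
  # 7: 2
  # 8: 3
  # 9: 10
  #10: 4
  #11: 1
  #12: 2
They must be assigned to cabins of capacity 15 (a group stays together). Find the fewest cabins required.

5

Total = 12 + 10 + 10 + 9 + 4 + 4 + 3 + 2 + 2 + 2 + 2 + 1 = 61.
Lower bound: ⌈61/15⌉ = 5 cabins.
A packing using 5 cabins:
  cabin 1: 12 + 3 = 15
  cabin 2: 10 + 4 + 1 = 15
  cabin 3: 10 + 4 = 14
  cabin 4: 9 + 2 + 2 + 2 = 15
  cabin 5: 2 = 2
This matches the lower bound, so 5 is optimal.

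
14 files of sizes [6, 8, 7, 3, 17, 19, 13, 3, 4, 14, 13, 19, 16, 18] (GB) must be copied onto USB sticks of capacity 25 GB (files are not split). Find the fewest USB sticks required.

8

Total = 19 + 19 + 18 + 17 + 16 + 14 + 13 + 13 + 8 + 7 + 6 + 4 + 3 + 3 = 160 GB.
Lower bound: ⌈160/25⌉ = 7 USB sticks.
Also, 8 files each exceed 25/2 GB, and no two of those can share a USB stick, so at least 8 USB sticks are needed.
A packing using 8 USB sticks:
  USB stick 1: 19 + 6 = 25
  USB stick 2: 19 + 4 = 23
  USB stick 3: 18 + 7 = 25
  USB stick 4: 17 + 8 = 25
  USB stick 5: 16 + 3 + 3 = 22
  USB stick 6: 14 = 14
  USB stick 7: 13 = 13
  USB stick 8: 13 = 13
This matches the lower bound, so 8 is optimal.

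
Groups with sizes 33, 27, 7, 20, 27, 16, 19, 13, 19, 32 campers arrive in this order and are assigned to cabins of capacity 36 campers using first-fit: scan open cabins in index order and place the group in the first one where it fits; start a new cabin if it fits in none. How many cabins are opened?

  33 → cabin 1 (new)  [load 33/36]
  27 → cabin 2 (new)  [load 27/36]
  7 → cabin 2  [load 34/36]
  20 → cabin 3 (new)  [load 20/36]
  27 → cabin 4 (new)  [load 27/36]
  16 → cabin 3  [load 36/36]
  19 → cabin 5 (new)  [load 19/36]
  13 → cabin 5  [load 32/36]
  19 → cabin 6 (new)  [load 19/36]
  32 → cabin 7 (new)  [load 32/36]
7 cabins opened.

7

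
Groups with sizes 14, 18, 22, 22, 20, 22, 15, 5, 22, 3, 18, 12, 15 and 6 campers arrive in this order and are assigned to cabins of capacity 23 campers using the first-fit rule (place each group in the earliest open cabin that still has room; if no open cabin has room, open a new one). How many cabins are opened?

  14 → cabin 1 (new)  [load 14/23]
  18 → cabin 2 (new)  [load 18/23]
  22 → cabin 3 (new)  [load 22/23]
  22 → cabin 4 (new)  [load 22/23]
  20 → cabin 5 (new)  [load 20/23]
  22 → cabin 6 (new)  [load 22/23]
  15 → cabin 7 (new)  [load 15/23]
  5 → cabin 1  [load 19/23]
  22 → cabin 8 (new)  [load 22/23]
  3 → cabin 1  [load 22/23]
  18 → cabin 9 (new)  [load 18/23]
  12 → cabin 10 (new)  [load 12/23]
  15 → cabin 11 (new)  [load 15/23]
  6 → cabin 7  [load 21/23]
11 cabins opened.

11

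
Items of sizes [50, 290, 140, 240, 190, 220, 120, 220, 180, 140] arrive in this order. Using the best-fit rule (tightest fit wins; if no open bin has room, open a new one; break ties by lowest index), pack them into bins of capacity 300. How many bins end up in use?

8

  50 → bin 1 (new)  [load 50/300]
  290 → bin 2 (new)  [load 290/300]
  140 → bin 1  [load 190/300]
  240 → bin 3 (new)  [load 240/300]
  190 → bin 4 (new)  [load 190/300]
  220 → bin 5 (new)  [load 220/300]
  120 → bin 6 (new)  [load 120/300]
  220 → bin 7 (new)  [load 220/300]
  180 → bin 6  [load 300/300]
  140 → bin 8 (new)  [load 140/300]
8 bins opened.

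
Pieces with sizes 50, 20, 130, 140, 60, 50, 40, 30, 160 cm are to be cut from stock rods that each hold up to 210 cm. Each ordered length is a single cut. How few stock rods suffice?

4

Total = 160 + 140 + 130 + 60 + 50 + 50 + 40 + 30 + 20 = 680 cm.
Lower bound: ⌈680/210⌉ = 4 stock rods.
A packing using 4 stock rods:
  stock rod 1: 160 + 50 = 210
  stock rod 2: 140 + 60 = 200
  stock rod 3: 130 + 50 + 30 = 210
  stock rod 4: 40 + 20 = 60
This matches the lower bound, so 4 is optimal.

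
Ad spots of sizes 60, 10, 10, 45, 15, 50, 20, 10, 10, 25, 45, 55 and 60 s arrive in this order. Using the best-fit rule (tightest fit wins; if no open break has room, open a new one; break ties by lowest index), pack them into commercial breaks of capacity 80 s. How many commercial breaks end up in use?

6

  60 → break 1 (new)  [load 60/80]
  10 → break 1  [load 70/80]
  10 → break 1  [load 80/80]
  45 → break 2 (new)  [load 45/80]
  15 → break 2  [load 60/80]
  50 → break 3 (new)  [load 50/80]
  20 → break 2  [load 80/80]
  10 → break 3  [load 60/80]
  10 → break 3  [load 70/80]
  25 → break 4 (new)  [load 25/80]
  45 → break 4  [load 70/80]
  55 → break 5 (new)  [load 55/80]
  60 → break 6 (new)  [load 60/80]
6 commercial breaks opened.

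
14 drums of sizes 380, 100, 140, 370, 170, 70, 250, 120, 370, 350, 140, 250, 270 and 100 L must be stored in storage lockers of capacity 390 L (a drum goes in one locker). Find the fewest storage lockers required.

Total = 380 + 370 + 370 + 350 + 270 + 250 + 250 + 170 + 140 + 140 + 120 + 100 + 100 + 70 = 3080 L.
Lower bound: ⌈3080/390⌉ = 8 storage lockers.
A packing using 9 storage lockers:
  locker 1: 380 = 380
  locker 2: 370 = 370
  locker 3: 370 = 370
  locker 4: 350 = 350
  locker 5: 270 + 120 = 390
  locker 6: 250 + 140 = 390
  locker 7: 250 + 140 = 390
  locker 8: 170 + 100 + 100 = 370
  locker 9: 70 = 70
No arrangement into 8 storage lockers stays within capacity, so 9 is optimal.

9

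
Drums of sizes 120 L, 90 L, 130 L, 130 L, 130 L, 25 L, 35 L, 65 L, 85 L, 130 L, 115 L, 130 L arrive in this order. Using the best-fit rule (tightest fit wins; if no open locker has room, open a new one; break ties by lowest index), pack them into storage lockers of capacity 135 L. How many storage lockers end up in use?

  120 → locker 1 (new)  [load 120/135]
  90 → locker 2 (new)  [load 90/135]
  130 → locker 3 (new)  [load 130/135]
  130 → locker 4 (new)  [load 130/135]
  130 → locker 5 (new)  [load 130/135]
  25 → locker 2  [load 115/135]
  35 → locker 6 (new)  [load 35/135]
  65 → locker 6  [load 100/135]
  85 → locker 7 (new)  [load 85/135]
  130 → locker 8 (new)  [load 130/135]
  115 → locker 9 (new)  [load 115/135]
  130 → locker 10 (new)  [load 130/135]
10 storage lockers opened.

10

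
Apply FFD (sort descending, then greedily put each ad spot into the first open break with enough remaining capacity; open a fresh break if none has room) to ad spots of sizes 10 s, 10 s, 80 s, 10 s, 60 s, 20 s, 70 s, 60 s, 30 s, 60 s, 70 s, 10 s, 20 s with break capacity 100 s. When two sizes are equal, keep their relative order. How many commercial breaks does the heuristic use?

6

Sorted descending: 80, 70, 70, 60, 60, 60, 30, 20, 20, 10, 10, 10, 10.
  80 → break 1 (new)  [load 80/100]
  70 → break 2 (new)  [load 70/100]
  70 → break 3 (new)  [load 70/100]
  60 → break 4 (new)  [load 60/100]
  60 → break 5 (new)  [load 60/100]
  60 → break 6 (new)  [load 60/100]
  30 → break 2  [load 100/100]
  20 → break 1  [load 100/100]
  20 → break 3  [load 90/100]
  10 → break 3  [load 100/100]
  10 → break 4  [load 70/100]
  10 → break 4  [load 80/100]
  10 → break 4  [load 90/100]
6 commercial breaks opened.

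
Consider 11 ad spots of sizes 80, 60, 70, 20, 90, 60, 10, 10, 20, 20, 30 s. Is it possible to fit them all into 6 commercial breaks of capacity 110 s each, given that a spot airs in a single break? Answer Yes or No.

Yes

A valid assignment using 5 commercial breaks:
  break 1: 90 + 20 = 110
  break 2: 80 + 30 = 110
  break 3: 70 + 20 + 20 = 110
  break 4: 60 + 10 + 10 = 80
  break 5: 60 = 60
That uses only 5 ≤ 6, so 6 commercial breaks are enough.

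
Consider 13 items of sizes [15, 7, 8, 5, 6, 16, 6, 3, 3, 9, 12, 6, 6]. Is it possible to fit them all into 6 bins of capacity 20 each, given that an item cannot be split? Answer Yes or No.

Yes

A valid assignment using 6 bins:
  bin 1: 16 + 3 = 19
  bin 2: 15 + 5 = 20
  bin 3: 12 + 8 = 20
  bin 4: 9 + 7 + 3 = 19
  bin 5: 6 + 6 + 6 = 18
  bin 6: 6 = 6
Every load is within 20, so 6 bins suffice.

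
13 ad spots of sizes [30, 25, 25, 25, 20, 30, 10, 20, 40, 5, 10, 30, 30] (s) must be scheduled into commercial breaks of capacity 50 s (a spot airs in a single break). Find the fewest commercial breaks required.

Total = 40 + 30 + 30 + 30 + 30 + 25 + 25 + 25 + 20 + 20 + 10 + 10 + 5 = 300 s.
Lower bound: ⌈300/50⌉ = 6 commercial breaks.
A packing using 7 commercial breaks:
  break 1: 40 + 10 = 50
  break 2: 30 + 20 = 50
  break 3: 30 + 20 = 50
  break 4: 30 + 10 + 5 = 45
  break 5: 30 = 30
  break 6: 25 + 25 = 50
  break 7: 25 = 25
No arrangement into 6 commercial breaks stays within capacity, so 7 is optimal.

7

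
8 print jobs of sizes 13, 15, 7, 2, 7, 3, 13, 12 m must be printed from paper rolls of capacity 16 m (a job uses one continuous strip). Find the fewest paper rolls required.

Total = 15 + 13 + 13 + 12 + 7 + 7 + 3 + 2 = 72 m.
Lower bound: ⌈72/16⌉ = 5 paper rolls.
A packing using 5 paper rolls:
  roll 1: 15 = 15
  roll 2: 13 + 3 = 16
  roll 3: 13 + 2 = 15
  roll 4: 12 = 12
  roll 5: 7 + 7 = 14
This matches the lower bound, so 5 is optimal.

5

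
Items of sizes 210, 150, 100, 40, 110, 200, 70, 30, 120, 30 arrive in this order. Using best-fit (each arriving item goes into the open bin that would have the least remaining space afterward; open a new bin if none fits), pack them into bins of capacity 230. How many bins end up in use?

  210 → bin 1 (new)  [load 210/230]
  150 → bin 2 (new)  [load 150/230]
  100 → bin 3 (new)  [load 100/230]
  40 → bin 2  [load 190/230]
  110 → bin 3  [load 210/230]
  200 → bin 4 (new)  [load 200/230]
  70 → bin 5 (new)  [load 70/230]
  30 → bin 4  [load 230/230]
  120 → bin 5  [load 190/230]
  30 → bin 2  [load 220/230]
5 bins opened.

5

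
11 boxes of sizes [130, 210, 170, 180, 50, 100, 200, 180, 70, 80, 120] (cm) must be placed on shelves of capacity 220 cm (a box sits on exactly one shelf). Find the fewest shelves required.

8

Total = 210 + 200 + 180 + 180 + 170 + 130 + 120 + 100 + 80 + 70 + 50 = 1490 cm.
Lower bound: ⌈1490/220⌉ = 7 shelves.
A packing using 8 shelves:
  shelf 1: 210 = 210
  shelf 2: 200 = 200
  shelf 3: 180 = 180
  shelf 4: 180 = 180
  shelf 5: 170 + 50 = 220
  shelf 6: 130 + 80 = 210
  shelf 7: 120 + 100 = 220
  shelf 8: 70 = 70
No arrangement into 7 shelves stays within capacity, so 8 is optimal.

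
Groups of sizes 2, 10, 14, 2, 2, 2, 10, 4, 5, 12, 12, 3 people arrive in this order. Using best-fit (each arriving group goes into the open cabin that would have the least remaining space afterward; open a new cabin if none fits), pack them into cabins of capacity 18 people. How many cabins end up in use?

  2 → cabin 1 (new)  [load 2/18]
  10 → cabin 1  [load 12/18]
  14 → cabin 2 (new)  [load 14/18]
  2 → cabin 2  [load 16/18]
  2 → cabin 2  [load 18/18]
  2 → cabin 1  [load 14/18]
  10 → cabin 3 (new)  [load 10/18]
  4 → cabin 1  [load 18/18]
  5 → cabin 3  [load 15/18]
  12 → cabin 4 (new)  [load 12/18]
  12 → cabin 5 (new)  [load 12/18]
  3 → cabin 3  [load 18/18]
5 cabins opened.

5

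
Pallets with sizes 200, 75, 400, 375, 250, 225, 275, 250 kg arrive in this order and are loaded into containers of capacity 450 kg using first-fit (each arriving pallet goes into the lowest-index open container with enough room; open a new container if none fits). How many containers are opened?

7

  200 → container 1 (new)  [load 200/450]
  75 → container 1  [load 275/450]
  400 → container 2 (new)  [load 400/450]
  375 → container 3 (new)  [load 375/450]
  250 → container 4 (new)  [load 250/450]
  225 → container 5 (new)  [load 225/450]
  275 → container 6 (new)  [load 275/450]
  250 → container 7 (new)  [load 250/450]
7 containers opened.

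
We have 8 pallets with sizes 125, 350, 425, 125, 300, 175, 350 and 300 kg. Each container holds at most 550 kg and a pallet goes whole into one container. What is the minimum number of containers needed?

Total = 425 + 350 + 350 + 300 + 300 + 175 + 125 + 125 = 2150 kg.
Lower bound: ⌈2150/550⌉ = 4 containers.
Also, 5 pallets each exceed 275 kg, and no two of those can share a container, so at least 5 containers are needed.
A packing using 5 containers:
  container 1: 425 + 125 = 550
  container 2: 350 + 175 = 525
  container 3: 350 + 125 = 475
  container 4: 300 = 300
  container 5: 300 = 300
This matches the lower bound, so 5 is optimal.

5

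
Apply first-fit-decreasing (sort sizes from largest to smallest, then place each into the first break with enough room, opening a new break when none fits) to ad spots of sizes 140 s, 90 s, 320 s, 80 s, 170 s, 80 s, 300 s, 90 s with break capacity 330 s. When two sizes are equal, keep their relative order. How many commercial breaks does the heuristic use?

Sorted descending: 320, 300, 170, 140, 90, 90, 80, 80.
  320 → break 1 (new)  [load 320/330]
  300 → break 2 (new)  [load 300/330]
  170 → break 3 (new)  [load 170/330]
  140 → break 3  [load 310/330]
  90 → break 4 (new)  [load 90/330]
  90 → break 4  [load 180/330]
  80 → break 4  [load 260/330]
  80 → break 5 (new)  [load 80/330]
5 commercial breaks opened.

5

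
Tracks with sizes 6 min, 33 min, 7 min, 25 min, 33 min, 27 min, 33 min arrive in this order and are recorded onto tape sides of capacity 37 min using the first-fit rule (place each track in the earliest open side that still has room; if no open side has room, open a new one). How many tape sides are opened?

6

  6 → side 1 (new)  [load 6/37]
  33 → side 2 (new)  [load 33/37]
  7 → side 1  [load 13/37]
  25 → side 3 (new)  [load 25/37]
  33 → side 4 (new)  [load 33/37]
  27 → side 5 (new)  [load 27/37]
  33 → side 6 (new)  [load 33/37]
6 tape sides opened.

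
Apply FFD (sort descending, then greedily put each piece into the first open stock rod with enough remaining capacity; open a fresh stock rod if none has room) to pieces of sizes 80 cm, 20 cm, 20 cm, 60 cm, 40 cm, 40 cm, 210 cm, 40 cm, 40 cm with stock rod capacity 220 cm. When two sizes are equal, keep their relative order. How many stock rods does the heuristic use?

3

Sorted descending: 210, 80, 60, 40, 40, 40, 40, 20, 20.
  210 → stock rod 1 (new)  [load 210/220]
  80 → stock rod 2 (new)  [load 80/220]
  60 → stock rod 2  [load 140/220]
  40 → stock rod 2  [load 180/220]
  40 → stock rod 2  [load 220/220]
  40 → stock rod 3 (new)  [load 40/220]
  40 → stock rod 3  [load 80/220]
  20 → stock rod 3  [load 100/220]
  20 → stock rod 3  [load 120/220]
3 stock rods opened.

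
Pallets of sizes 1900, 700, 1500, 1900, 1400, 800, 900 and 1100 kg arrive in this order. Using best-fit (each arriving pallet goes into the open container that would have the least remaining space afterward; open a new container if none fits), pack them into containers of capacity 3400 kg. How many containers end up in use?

3

  1900 → container 1 (new)  [load 1900/3400]
  700 → container 1  [load 2600/3400]
  1500 → container 2 (new)  [load 1500/3400]
  1900 → container 2  [load 3400/3400]
  1400 → container 3 (new)  [load 1400/3400]
  800 → container 1  [load 3400/3400]
  900 → container 3  [load 2300/3400]
  1100 → container 3  [load 3400/3400]
3 containers opened.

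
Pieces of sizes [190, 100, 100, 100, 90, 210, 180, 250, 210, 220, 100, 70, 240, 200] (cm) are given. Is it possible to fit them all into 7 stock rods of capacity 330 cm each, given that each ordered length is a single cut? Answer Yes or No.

No

Total = 2260 cm; ⌈2260/330⌉ = 7.
8 pieces each exceed half the capacity and cannot share a stock rod, forcing at least 8 stock rods.
At least 8 stock rods are required, but only 7 are allowed.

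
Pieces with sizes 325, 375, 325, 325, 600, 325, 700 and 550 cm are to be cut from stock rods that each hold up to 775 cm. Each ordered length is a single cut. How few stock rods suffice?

Total = 700 + 600 + 550 + 375 + 325 + 325 + 325 + 325 = 3525 cm.
Lower bound: ⌈3525/775⌉ = 5 stock rods.
A packing using 6 stock rods:
  stock rod 1: 700 = 700
  stock rod 2: 600 = 600
  stock rod 3: 550 = 550
  stock rod 4: 375 + 325 = 700
  stock rod 5: 325 + 325 = 650
  stock rod 6: 325 = 325
No arrangement into 5 stock rods stays within capacity, so 6 is optimal.

6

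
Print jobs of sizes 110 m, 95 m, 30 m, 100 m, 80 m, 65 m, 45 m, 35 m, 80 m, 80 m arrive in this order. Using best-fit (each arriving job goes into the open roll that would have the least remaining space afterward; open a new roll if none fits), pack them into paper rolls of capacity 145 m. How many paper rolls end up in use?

  110 → roll 1 (new)  [load 110/145]
  95 → roll 2 (new)  [load 95/145]
  30 → roll 1  [load 140/145]
  100 → roll 3 (new)  [load 100/145]
  80 → roll 4 (new)  [load 80/145]
  65 → roll 4  [load 145/145]
  45 → roll 3  [load 145/145]
  35 → roll 2  [load 130/145]
  80 → roll 5 (new)  [load 80/145]
  80 → roll 6 (new)  [load 80/145]
6 paper rolls opened.

6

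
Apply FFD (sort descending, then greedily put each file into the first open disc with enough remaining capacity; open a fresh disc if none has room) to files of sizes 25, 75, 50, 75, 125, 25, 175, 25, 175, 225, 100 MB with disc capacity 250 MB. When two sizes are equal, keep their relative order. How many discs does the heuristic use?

Sorted descending: 225, 175, 175, 125, 100, 75, 75, 50, 25, 25, 25.
  225 → disc 1 (new)  [load 225/250]
  175 → disc 2 (new)  [load 175/250]
  175 → disc 3 (new)  [load 175/250]
  125 → disc 4 (new)  [load 125/250]
  100 → disc 4  [load 225/250]
  75 → disc 2  [load 250/250]
  75 → disc 3  [load 250/250]
  50 → disc 5 (new)  [load 50/250]
  25 → disc 1  [load 250/250]
  25 → disc 4  [load 250/250]
  25 → disc 5  [load 75/250]
5 discs opened.

5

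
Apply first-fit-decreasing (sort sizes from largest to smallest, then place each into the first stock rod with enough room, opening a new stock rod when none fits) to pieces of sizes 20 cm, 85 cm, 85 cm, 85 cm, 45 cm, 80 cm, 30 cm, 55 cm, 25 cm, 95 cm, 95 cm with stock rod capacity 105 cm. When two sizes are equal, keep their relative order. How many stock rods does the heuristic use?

8

Sorted descending: 95, 95, 85, 85, 85, 80, 55, 45, 30, 25, 20.
  95 → stock rod 1 (new)  [load 95/105]
  95 → stock rod 2 (new)  [load 95/105]
  85 → stock rod 3 (new)  [load 85/105]
  85 → stock rod 4 (new)  [load 85/105]
  85 → stock rod 5 (new)  [load 85/105]
  80 → stock rod 6 (new)  [load 80/105]
  55 → stock rod 7 (new)  [load 55/105]
  45 → stock rod 7  [load 100/105]
  30 → stock rod 8 (new)  [load 30/105]
  25 → stock rod 6  [load 105/105]
  20 → stock rod 3  [load 105/105]
8 stock rods opened.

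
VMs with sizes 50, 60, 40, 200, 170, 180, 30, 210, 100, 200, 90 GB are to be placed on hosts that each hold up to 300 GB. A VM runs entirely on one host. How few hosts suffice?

Total = 210 + 200 + 200 + 180 + 170 + 100 + 90 + 60 + 50 + 40 + 30 = 1330 GB.
Lower bound: ⌈1330/300⌉ = 5 hosts.
A packing using 5 hosts:
  host 1: 210 + 90 = 300
  host 2: 200 + 100 = 300
  host 3: 200 + 60 + 40 = 300
  host 4: 180 + 50 + 30 = 260
  host 5: 170 = 170
This matches the lower bound, so 5 is optimal.

5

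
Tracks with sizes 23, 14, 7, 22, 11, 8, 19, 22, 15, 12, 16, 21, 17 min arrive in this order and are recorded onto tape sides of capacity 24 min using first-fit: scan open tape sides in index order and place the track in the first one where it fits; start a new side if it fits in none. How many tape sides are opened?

11

  23 → side 1 (new)  [load 23/24]
  14 → side 2 (new)  [load 14/24]
  7 → side 2  [load 21/24]
  22 → side 3 (new)  [load 22/24]
  11 → side 4 (new)  [load 11/24]
  8 → side 4  [load 19/24]
  19 → side 5 (new)  [load 19/24]
  22 → side 6 (new)  [load 22/24]
  15 → side 7 (new)  [load 15/24]
  12 → side 8 (new)  [load 12/24]
  16 → side 9 (new)  [load 16/24]
  21 → side 10 (new)  [load 21/24]
  17 → side 11 (new)  [load 17/24]
11 tape sides opened.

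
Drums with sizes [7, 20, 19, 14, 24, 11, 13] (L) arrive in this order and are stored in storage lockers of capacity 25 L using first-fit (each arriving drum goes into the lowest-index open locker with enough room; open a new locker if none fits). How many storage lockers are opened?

5

  7 → locker 1 (new)  [load 7/25]
  20 → locker 2 (new)  [load 20/25]
  19 → locker 3 (new)  [load 19/25]
  14 → locker 1  [load 21/25]
  24 → locker 4 (new)  [load 24/25]
  11 → locker 5 (new)  [load 11/25]
  13 → locker 5  [load 24/25]
5 storage lockers opened.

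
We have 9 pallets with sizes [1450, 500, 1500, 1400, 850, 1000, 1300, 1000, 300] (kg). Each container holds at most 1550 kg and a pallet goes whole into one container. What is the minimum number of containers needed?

7

Total = 1500 + 1450 + 1400 + 1300 + 1000 + 1000 + 850 + 500 + 300 = 9300 kg.
Lower bound: ⌈9300/1550⌉ = 6 containers.
Also, 7 pallets each exceed 775 kg, and no two of those can share a container, so at least 7 containers are needed.
A packing using 7 containers:
  container 1: 1500 = 1500
  container 2: 1450 = 1450
  container 3: 1400 = 1400
  container 4: 1300 = 1300
  container 5: 1000 + 500 = 1500
  container 6: 1000 + 300 = 1300
  container 7: 850 = 850
This matches the lower bound, so 7 is optimal.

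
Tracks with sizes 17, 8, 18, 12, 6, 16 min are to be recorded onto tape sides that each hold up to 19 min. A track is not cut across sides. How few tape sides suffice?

5

Total = 18 + 17 + 16 + 12 + 8 + 6 = 77 min.
Lower bound: ⌈77/19⌉ = 5 tape sides.
A packing using 5 tape sides:
  side 1: 18 = 18
  side 2: 17 = 17
  side 3: 16 = 16
  side 4: 12 + 6 = 18
  side 5: 8 = 8
This matches the lower bound, so 5 is optimal.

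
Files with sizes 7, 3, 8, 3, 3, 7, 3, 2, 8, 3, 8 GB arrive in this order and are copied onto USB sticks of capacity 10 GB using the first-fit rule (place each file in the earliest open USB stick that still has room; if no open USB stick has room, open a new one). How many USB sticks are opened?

  7 → USB stick 1 (new)  [load 7/10]
  3 → USB stick 1  [load 10/10]
  8 → USB stick 2 (new)  [load 8/10]
  3 → USB stick 3 (new)  [load 3/10]
  3 → USB stick 3  [load 6/10]
  7 → USB stick 4 (new)  [load 7/10]
  3 → USB stick 3  [load 9/10]
  2 → USB stick 2  [load 10/10]
  8 → USB stick 5 (new)  [load 8/10]
  3 → USB stick 4  [load 10/10]
  8 → USB stick 6 (new)  [load 8/10]
6 USB sticks opened.

6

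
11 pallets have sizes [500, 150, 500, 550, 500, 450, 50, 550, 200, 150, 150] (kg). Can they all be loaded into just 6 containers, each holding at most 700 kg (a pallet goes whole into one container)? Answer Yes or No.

Yes

A valid assignment using 6 containers:
  container 1: 550 + 150 = 700
  container 2: 550 + 150 = 700
  container 3: 500 + 200 = 700
  container 4: 500 + 150 + 50 = 700
  container 5: 500 = 500
  container 6: 450 = 450
Every load is within 700 kg, so 6 containers suffice.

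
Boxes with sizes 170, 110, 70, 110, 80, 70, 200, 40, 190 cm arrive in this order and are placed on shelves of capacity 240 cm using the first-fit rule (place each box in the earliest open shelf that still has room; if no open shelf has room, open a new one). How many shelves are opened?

  170 → shelf 1 (new)  [load 170/240]
  110 → shelf 2 (new)  [load 110/240]
  70 → shelf 1  [load 240/240]
  110 → shelf 2  [load 220/240]
  80 → shelf 3 (new)  [load 80/240]
  70 → shelf 3  [load 150/240]
  200 → shelf 4 (new)  [load 200/240]
  40 → shelf 3  [load 190/240]
  190 → shelf 5 (new)  [load 190/240]
5 shelves opened.

5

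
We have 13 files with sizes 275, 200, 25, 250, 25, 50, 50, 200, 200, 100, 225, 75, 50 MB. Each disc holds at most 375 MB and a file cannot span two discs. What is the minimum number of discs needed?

Total = 275 + 250 + 225 + 200 + 200 + 200 + 100 + 75 + 50 + 50 + 50 + 25 + 25 = 1725 MB.
Lower bound: ⌈1725/375⌉ = 5 discs.
Also, 6 files each exceed 375/2 MB, and no two of those can share a disc, so at least 6 discs are needed.
A packing using 6 discs:
  disc 1: 275 + 100 = 375
  disc 2: 250 + 75 + 50 = 375
  disc 3: 225 + 50 + 50 + 25 + 25 = 375
  disc 4: 200 = 200
  disc 5: 200 = 200
  disc 6: 200 = 200
This matches the lower bound, so 6 is optimal.

6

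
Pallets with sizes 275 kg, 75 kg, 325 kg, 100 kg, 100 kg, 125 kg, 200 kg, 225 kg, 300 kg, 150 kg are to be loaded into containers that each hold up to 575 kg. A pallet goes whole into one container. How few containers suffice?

Total = 325 + 300 + 275 + 225 + 200 + 150 + 125 + 100 + 100 + 75 = 1875 kg.
Lower bound: ⌈1875/575⌉ = 4 containers.
A packing using 4 containers:
  container 1: 325 + 225 = 550
  container 2: 300 + 275 = 575
  container 3: 200 + 150 + 125 + 100 = 575
  container 4: 100 + 75 = 175
This matches the lower bound, so 4 is optimal.

4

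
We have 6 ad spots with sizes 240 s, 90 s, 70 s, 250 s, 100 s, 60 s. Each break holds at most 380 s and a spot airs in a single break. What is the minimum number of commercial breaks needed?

3

Total = 250 + 240 + 100 + 90 + 70 + 60 = 810 s.
Lower bound: ⌈810/380⌉ = 3 commercial breaks.
A packing using 3 commercial breaks:
  break 1: 250 + 100 = 350
  break 2: 240 + 90 = 330
  break 3: 70 + 60 = 130
This matches the lower bound, so 3 is optimal.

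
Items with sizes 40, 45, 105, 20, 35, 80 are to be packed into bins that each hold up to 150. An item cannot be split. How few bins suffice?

3

Total = 105 + 80 + 45 + 40 + 35 + 20 = 325.
Lower bound: ⌈325/150⌉ = 3 bins.
A packing using 3 bins:
  bin 1: 105 + 45 = 150
  bin 2: 80 + 40 + 20 = 140
  bin 3: 35 = 35
This matches the lower bound, so 3 is optimal.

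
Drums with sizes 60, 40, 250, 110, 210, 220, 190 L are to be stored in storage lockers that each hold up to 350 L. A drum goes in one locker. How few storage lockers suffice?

Total = 250 + 220 + 210 + 190 + 110 + 60 + 40 = 1080 L.
Lower bound: ⌈1080/350⌉ = 4 storage lockers.
A packing using 4 storage lockers:
  locker 1: 250 + 60 + 40 = 350
  locker 2: 220 + 110 = 330
  locker 3: 210 = 210
  locker 4: 190 = 190
This matches the lower bound, so 4 is optimal.

4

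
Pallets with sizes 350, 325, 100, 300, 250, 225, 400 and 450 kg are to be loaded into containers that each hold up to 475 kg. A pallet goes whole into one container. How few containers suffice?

6

Total = 450 + 400 + 350 + 325 + 300 + 250 + 225 + 100 = 2400 kg.
Lower bound: ⌈2400/475⌉ = 6 containers.
A packing using 6 containers:
  container 1: 450 = 450
  container 2: 400 = 400
  container 3: 350 + 100 = 450
  container 4: 325 = 325
  container 5: 300 = 300
  container 6: 250 + 225 = 475
This matches the lower bound, so 6 is optimal.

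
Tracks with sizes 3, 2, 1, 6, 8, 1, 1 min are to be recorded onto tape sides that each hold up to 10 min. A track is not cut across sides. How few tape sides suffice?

3

Total = 8 + 6 + 3 + 2 + 1 + 1 + 1 = 22 min.
Lower bound: ⌈22/10⌉ = 3 tape sides.
A packing using 3 tape sides:
  side 1: 8 + 2 = 10
  side 2: 6 + 3 + 1 = 10
  side 3: 1 + 1 = 2
This matches the lower bound, so 3 is optimal.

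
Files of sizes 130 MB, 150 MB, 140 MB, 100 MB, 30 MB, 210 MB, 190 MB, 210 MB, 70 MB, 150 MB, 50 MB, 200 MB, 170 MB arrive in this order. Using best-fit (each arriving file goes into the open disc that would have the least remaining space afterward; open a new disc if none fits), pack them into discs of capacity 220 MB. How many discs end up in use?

10

  130 → disc 1 (new)  [load 130/220]
  150 → disc 2 (new)  [load 150/220]
  140 → disc 3 (new)  [load 140/220]
  100 → disc 4 (new)  [load 100/220]
  30 → disc 2  [load 180/220]
  210 → disc 5 (new)  [load 210/220]
  190 → disc 6 (new)  [load 190/220]
  210 → disc 7 (new)  [load 210/220]
  70 → disc 3  [load 210/220]
  150 → disc 8 (new)  [load 150/220]
  50 → disc 8  [load 200/220]
  200 → disc 9 (new)  [load 200/220]
  170 → disc 10 (new)  [load 170/220]
10 discs opened.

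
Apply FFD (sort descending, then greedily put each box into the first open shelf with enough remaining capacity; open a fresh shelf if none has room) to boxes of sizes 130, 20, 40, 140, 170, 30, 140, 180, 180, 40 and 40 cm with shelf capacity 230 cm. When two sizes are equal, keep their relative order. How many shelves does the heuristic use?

Sorted descending: 180, 180, 170, 140, 140, 130, 40, 40, 40, 30, 20.
  180 → shelf 1 (new)  [load 180/230]
  180 → shelf 2 (new)  [load 180/230]
  170 → shelf 3 (new)  [load 170/230]
  140 → shelf 4 (new)  [load 140/230]
  140 → shelf 5 (new)  [load 140/230]
  130 → shelf 6 (new)  [load 130/230]
  40 → shelf 1  [load 220/230]
  40 → shelf 2  [load 220/230]
  40 → shelf 3  [load 210/230]
  30 → shelf 4  [load 170/230]
  20 → shelf 3  [load 230/230]
6 shelves opened.

6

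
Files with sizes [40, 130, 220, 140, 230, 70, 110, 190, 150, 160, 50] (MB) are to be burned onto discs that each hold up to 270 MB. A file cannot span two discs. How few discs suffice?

Total = 230 + 220 + 190 + 160 + 150 + 140 + 130 + 110 + 70 + 50 + 40 = 1490 MB.
Lower bound: ⌈1490/270⌉ = 6 discs.
A packing using 6 discs:
  disc 1: 230 + 40 = 270
  disc 2: 220 + 50 = 270
  disc 3: 190 + 70 = 260
  disc 4: 160 + 110 = 270
  disc 5: 150 = 150
  disc 6: 140 + 130 = 270
This matches the lower bound, so 6 is optimal.

6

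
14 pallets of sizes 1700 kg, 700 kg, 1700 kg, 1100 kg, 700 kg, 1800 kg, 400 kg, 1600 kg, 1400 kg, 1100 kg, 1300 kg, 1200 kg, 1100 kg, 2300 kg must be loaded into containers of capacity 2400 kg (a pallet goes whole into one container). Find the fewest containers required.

Total = 2300 + 1800 + 1700 + 1700 + 1600 + 1400 + 1300 + 1200 + 1100 + 1100 + 1100 + 700 + 700 + 400 = 18100 kg.
Lower bound: ⌈18100/2400⌉ = 8 containers.
A packing using 9 containers:
  container 1: 2300 = 2300
  container 2: 1800 + 400 = 2200
  container 3: 1700 + 700 = 2400
  container 4: 1700 + 700 = 2400
  container 5: 1600 = 1600
  container 6: 1400 = 1400
  container 7: 1300 + 1100 = 2400
  container 8: 1200 + 1100 = 2300
  container 9: 1100 = 1100
No arrangement into 8 containers stays within capacity, so 9 is optimal.

9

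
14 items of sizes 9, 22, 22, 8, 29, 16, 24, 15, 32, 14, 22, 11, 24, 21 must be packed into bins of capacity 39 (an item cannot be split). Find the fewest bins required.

8

Total = 32 + 29 + 24 + 24 + 22 + 22 + 22 + 21 + 16 + 15 + 14 + 11 + 9 + 8 = 269.
Lower bound: ⌈269/39⌉ = 7 bins.
Also, 8 items each exceed 39/2, and no two of those can share a bin, so at least 8 bins are needed.
A packing using 8 bins:
  bin 1: 32 = 32
  bin 2: 29 + 9 = 38
  bin 3: 24 + 15 = 39
  bin 4: 24 + 14 = 38
  bin 5: 22 + 16 = 38
  bin 6: 22 + 11 = 33
  bin 7: 22 + 8 = 30
  bin 8: 21 = 21
This matches the lower bound, so 8 is optimal.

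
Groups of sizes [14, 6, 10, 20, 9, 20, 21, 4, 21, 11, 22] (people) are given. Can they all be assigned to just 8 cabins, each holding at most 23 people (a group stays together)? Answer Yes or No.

Yes

A valid assignment using 8 cabins:
  cabin 1: 22 = 22
  cabin 2: 21 = 21
  cabin 3: 21 = 21
  cabin 4: 20 = 20
  cabin 5: 20 = 20
  cabin 6: 14 + 9 = 23
  cabin 7: 11 + 10 = 21
  cabin 8: 6 + 4 = 10
Every load is within 23 people, so 8 cabins suffice.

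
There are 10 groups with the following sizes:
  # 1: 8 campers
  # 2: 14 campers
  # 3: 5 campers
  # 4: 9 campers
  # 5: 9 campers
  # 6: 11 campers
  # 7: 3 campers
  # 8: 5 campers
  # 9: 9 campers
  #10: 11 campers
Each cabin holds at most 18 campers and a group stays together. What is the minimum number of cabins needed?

Total = 14 + 11 + 11 + 9 + 9 + 9 + 8 + 5 + 5 + 3 = 84 campers.
Lower bound: ⌈84/18⌉ = 5 cabins.
A packing using 5 cabins:
  cabin 1: 14 + 3 = 17
  cabin 2: 11 + 5 = 16
  cabin 3: 11 + 5 = 16
  cabin 4: 9 + 9 = 18
  cabin 5: 9 + 8 = 17
This matches the lower bound, so 5 is optimal.

5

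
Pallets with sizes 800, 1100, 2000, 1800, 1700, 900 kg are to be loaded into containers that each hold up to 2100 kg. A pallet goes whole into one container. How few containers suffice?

Total = 2000 + 1800 + 1700 + 1100 + 900 + 800 = 8300 kg.
Lower bound: ⌈8300/2100⌉ = 4 containers.
A packing using 5 containers:
  container 1: 2000 = 2000
  container 2: 1800 = 1800
  container 3: 1700 = 1700
  container 4: 1100 + 900 = 2000
  container 5: 800 = 800
No arrangement into 4 containers stays within capacity, so 5 is optimal.

5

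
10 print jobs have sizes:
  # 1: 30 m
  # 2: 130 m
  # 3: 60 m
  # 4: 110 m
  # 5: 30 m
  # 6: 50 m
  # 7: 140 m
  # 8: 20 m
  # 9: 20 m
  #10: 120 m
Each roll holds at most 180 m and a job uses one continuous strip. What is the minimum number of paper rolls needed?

4

Total = 140 + 130 + 120 + 110 + 60 + 50 + 30 + 30 + 20 + 20 = 710 m.
Lower bound: ⌈710/180⌉ = 4 paper rolls.
A packing using 4 paper rolls:
  roll 1: 140 + 30 = 170
  roll 2: 130 + 50 = 180
  roll 3: 120 + 60 = 180
  roll 4: 110 + 30 + 20 + 20 = 180
This matches the lower bound, so 4 is optimal.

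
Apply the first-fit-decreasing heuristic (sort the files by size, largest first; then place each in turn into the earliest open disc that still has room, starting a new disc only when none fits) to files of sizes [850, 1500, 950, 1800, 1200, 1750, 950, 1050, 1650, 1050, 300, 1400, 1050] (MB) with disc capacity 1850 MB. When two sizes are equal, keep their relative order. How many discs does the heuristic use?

11

Sorted descending: 1800, 1750, 1650, 1500, 1400, 1200, 1050, 1050, 1050, 950, 950, 850, 300.
  1800 → disc 1 (new)  [load 1800/1850]
  1750 → disc 2 (new)  [load 1750/1850]
  1650 → disc 3 (new)  [load 1650/1850]
  1500 → disc 4 (new)  [load 1500/1850]
  1400 → disc 5 (new)  [load 1400/1850]
  1200 → disc 6 (new)  [load 1200/1850]
  1050 → disc 7 (new)  [load 1050/1850]
  1050 → disc 8 (new)  [load 1050/1850]
  1050 → disc 9 (new)  [load 1050/1850]
  950 → disc 10 (new)  [load 950/1850]
  950 → disc 11 (new)  [load 950/1850]
  850 → disc 10  [load 1800/1850]
  300 → disc 4  [load 1800/1850]
11 discs opened.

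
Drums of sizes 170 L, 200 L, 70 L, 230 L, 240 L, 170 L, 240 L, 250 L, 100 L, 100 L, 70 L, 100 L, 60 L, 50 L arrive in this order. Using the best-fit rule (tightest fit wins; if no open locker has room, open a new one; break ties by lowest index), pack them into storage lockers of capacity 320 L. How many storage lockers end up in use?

8

  170 → locker 1 (new)  [load 170/320]
  200 → locker 2 (new)  [load 200/320]
  70 → locker 2  [load 270/320]
  230 → locker 3 (new)  [load 230/320]
  240 → locker 4 (new)  [load 240/320]
  170 → locker 5 (new)  [load 170/320]
  240 → locker 6 (new)  [load 240/320]
  250 → locker 7 (new)  [load 250/320]
  100 → locker 1  [load 270/320]
  100 → locker 5  [load 270/320]
  70 → locker 7  [load 320/320]
  100 → locker 8 (new)  [load 100/320]
  60 → locker 4  [load 300/320]
  50 → locker 1  [load 320/320]
8 storage lockers opened.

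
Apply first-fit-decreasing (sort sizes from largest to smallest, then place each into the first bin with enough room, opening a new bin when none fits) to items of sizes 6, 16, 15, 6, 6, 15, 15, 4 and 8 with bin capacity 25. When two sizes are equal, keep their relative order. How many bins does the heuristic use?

4

Sorted descending: 16, 15, 15, 15, 8, 6, 6, 6, 4.
  16 → bin 1 (new)  [load 16/25]
  15 → bin 2 (new)  [load 15/25]
  15 → bin 3 (new)  [load 15/25]
  15 → bin 4 (new)  [load 15/25]
  8 → bin 1  [load 24/25]
  6 → bin 2  [load 21/25]
  6 → bin 3  [load 21/25]
  6 → bin 4  [load 21/25]
  4 → bin 2  [load 25/25]
4 bins opened.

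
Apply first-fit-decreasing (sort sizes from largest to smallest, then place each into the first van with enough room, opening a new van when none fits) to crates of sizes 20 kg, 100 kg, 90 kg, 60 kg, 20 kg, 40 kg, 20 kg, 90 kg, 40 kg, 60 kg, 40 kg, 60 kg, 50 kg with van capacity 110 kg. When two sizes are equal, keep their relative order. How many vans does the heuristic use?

7

Sorted descending: 100, 90, 90, 60, 60, 60, 50, 40, 40, 40, 20, 20, 20.
  100 → van 1 (new)  [load 100/110]
  90 → van 2 (new)  [load 90/110]
  90 → van 3 (new)  [load 90/110]
  60 → van 4 (new)  [load 60/110]
  60 → van 5 (new)  [load 60/110]
  60 → van 6 (new)  [load 60/110]
  50 → van 4  [load 110/110]
  40 → van 5  [load 100/110]
  40 → van 6  [load 100/110]
  40 → van 7 (new)  [load 40/110]
  20 → van 2  [load 110/110]
  20 → van 3  [load 110/110]
  20 → van 7  [load 60/110]
7 vans opened.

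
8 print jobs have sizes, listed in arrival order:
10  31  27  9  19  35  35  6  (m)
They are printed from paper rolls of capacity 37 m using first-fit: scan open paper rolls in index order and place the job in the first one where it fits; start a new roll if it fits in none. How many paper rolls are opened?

  10 → roll 1 (new)  [load 10/37]
  31 → roll 2 (new)  [load 31/37]
  27 → roll 1  [load 37/37]
  9 → roll 3 (new)  [load 9/37]
  19 → roll 3  [load 28/37]
  35 → roll 4 (new)  [load 35/37]
  35 → roll 5 (new)  [load 35/37]
  6 → roll 2  [load 37/37]
5 paper rolls opened.

5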